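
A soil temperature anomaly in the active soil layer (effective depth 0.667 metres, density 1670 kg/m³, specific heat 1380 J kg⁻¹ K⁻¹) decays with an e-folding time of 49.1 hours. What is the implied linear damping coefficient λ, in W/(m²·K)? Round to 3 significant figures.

Areal heat capacity C = ρ c_p D = 1670 × 1380 × 0.667 = 1.54×10^6 J m⁻² K⁻¹.
τ = 49.1 hours = 1.77×10^5 s.
λ = C / τ = 1.54×10^6 / 1.77×10^5 = 8.70 W/(m²·K).

8.70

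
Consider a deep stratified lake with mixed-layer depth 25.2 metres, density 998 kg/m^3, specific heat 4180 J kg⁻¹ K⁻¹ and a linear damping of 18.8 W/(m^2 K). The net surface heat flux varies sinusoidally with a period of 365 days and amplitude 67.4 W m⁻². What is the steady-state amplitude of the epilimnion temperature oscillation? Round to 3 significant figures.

2.39 K

Areal heat capacity C = ρ c_p D = 998 × 4180 × 25.2 = 1.05×10^8 J/(m^2 K).
Angular frequency ω = 2π / T = 2π / 3.15×10^7 s = 1.99×10^-7 s⁻¹.
√((Cω)² + λ²) = √((20.9)² + 18.8²) = 28.1 W/(m²·K).
Amplitude A = F₀ / √((Cω)²+λ²) = 67.4 / 28.1 = 2.39 K.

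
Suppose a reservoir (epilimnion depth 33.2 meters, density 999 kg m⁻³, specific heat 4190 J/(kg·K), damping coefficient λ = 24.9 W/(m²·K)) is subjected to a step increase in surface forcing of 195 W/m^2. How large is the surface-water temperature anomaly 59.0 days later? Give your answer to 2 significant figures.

Areal heat capacity C = ρ c_p D = 999 × 4190 × 33.2 = 1.39×10^8 J m⁻² K⁻¹.
τ = C / λ = 1.39×10^8 / 24.9 = 5.58×10^6 s.
Equilibrium anomaly ΔT_eq = F / λ = 195 / 24.9 = 7.83 K.
t = 59.0 days = 5.10×10^6 s, so t/τ = 0.913.
ΔT(t) = ΔT_eq (1 − e^(−t/τ)) = 7.83 × (1 − e^−0.913) = 4.69 K.

4.7 K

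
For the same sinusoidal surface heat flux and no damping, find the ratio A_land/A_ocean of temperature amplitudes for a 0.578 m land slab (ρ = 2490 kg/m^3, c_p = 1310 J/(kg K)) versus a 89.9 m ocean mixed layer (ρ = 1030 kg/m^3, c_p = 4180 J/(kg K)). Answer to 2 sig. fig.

C_ocean = 1030 × 4180 × 89.9 = 3.87×10^8 J/(m²·K).
C_land = 2490 × 1310 × 0.578 = 1.89×10^6 J/(m²·K).
Undamped amplitude ∝ 1/C, so A_land/A_ocean = C_ocean/C_land = 205.

210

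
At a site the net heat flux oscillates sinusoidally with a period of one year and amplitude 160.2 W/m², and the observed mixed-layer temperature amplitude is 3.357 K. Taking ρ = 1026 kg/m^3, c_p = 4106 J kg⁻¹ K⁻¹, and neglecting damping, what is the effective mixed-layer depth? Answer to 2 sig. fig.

ω = 2π / 3.15×10^7 s = 1.99×10^-7 s⁻¹.
Required C = F₀ / (A ω) = 160.2 / (3.357 × 1.99×10^-7) = 2.40×10^8 J/(m²·K).
D = C / (ρ c_p) = 2.40×10^8 / (1026 × 4106) = 56.9 m.

57 m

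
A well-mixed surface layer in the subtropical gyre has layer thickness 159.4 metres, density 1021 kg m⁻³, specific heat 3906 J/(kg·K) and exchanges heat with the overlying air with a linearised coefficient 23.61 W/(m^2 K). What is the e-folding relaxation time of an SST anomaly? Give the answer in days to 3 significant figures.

312 days

Areal heat capacity C = ρ c_p D = 1021 × 3906 × 159.4 = 6.36×10^8 J m⁻² K⁻¹.
Relaxation time τ = C / λ = 6.36×10^8 / 23.61 = 2.69×10^7 s.
In days: 2.69×10^7 s / (86400 s/day) = 312 days.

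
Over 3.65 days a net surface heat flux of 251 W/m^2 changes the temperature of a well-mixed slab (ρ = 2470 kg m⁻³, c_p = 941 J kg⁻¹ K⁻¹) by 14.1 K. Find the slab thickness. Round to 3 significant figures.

Heat input Q = F Δt = 251 × 3.15×10^5 s = 7.92×10^7 J/m².
Required areal heat capacity C = Q / ΔT = 5.61×10^6 J/(m²·K).
Depth D = C / (ρ c_p) = 5.61×10^6 / (2470 × 941) = 2.42 m.

2.42 m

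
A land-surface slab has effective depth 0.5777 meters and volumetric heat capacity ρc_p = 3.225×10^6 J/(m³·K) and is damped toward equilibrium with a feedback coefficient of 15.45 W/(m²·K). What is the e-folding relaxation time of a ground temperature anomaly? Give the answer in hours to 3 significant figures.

Areal heat capacity C = ρc_p × D = 3.225×10^6 × 0.5777 = 1.86×10^6 J/(m²·K).
Relaxation time τ = C / λ = 1.86×10^6 / 15.45 = 1.21×10^5 s.
In hours: 1.21×10^5 s / (3600 s/hour) = 33.5 hours.

33.5 hours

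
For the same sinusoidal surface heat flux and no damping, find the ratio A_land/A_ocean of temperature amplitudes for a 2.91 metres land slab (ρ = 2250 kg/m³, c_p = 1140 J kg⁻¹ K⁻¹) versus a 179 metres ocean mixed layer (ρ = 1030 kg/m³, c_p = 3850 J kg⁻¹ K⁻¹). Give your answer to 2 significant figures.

C_ocean = 1030 × 3850 × 179 = 7.10×10^8 J/(m²·K).
C_land = 2250 × 1140 × 2.91 = 7.46×10^6 J/(m²·K).
Undamped amplitude ∝ 1/C, so A_land/A_ocean = C_ocean/C_land = 95.1.

95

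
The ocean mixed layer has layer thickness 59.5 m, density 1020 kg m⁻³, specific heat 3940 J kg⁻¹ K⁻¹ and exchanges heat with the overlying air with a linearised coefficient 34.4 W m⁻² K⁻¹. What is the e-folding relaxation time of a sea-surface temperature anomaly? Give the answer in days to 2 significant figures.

80 days

Areal heat capacity C = ρ c_p D = 1020 × 3940 × 59.5 = 2.39×10^8 J/(m^2 K).
Relaxation time τ = C / λ = 2.39×10^8 / 34.4 = 6.95×10^6 s.
In days: 6.95×10^6 s / (86400 s/day) = 80.5 days.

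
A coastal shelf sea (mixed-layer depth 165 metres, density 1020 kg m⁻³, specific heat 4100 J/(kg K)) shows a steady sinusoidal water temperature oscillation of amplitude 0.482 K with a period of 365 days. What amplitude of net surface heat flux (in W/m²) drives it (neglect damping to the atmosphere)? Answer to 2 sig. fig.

Areal heat capacity C = ρ c_p D = 1020 × 4100 × 165 = 6.90×10^8 J m⁻² K⁻¹.
ω = 2π / 3.15×10^7 s = 1.99×10^-7 s⁻¹.
Cω = 6.90×10^8 × 1.99×10^-7 = 137 W/(m²·K).
F₀ = A × Cω = 0.482 × 137 = 66.3 W/m².

66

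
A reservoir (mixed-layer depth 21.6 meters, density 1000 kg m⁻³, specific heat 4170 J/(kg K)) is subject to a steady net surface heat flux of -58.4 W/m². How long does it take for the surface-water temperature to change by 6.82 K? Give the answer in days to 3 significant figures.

Areal heat capacity C = ρ c_p D = 1000 × 4170 × 21.6 = 9.01×10^7 J m⁻² K⁻¹.
Time required: Δt = C ΔT / F = 9.01×10^7 × -6.82 / -58.4 = 1.05×10^7 s.
In days: 1.05×10^7 s / (86400 s/day) = 122 days.

122 days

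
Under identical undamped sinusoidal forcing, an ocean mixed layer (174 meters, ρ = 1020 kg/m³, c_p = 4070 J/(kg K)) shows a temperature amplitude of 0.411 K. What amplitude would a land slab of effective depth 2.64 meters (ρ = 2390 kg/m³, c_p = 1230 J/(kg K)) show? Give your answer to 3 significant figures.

C_ocean = 7.22×10^8 J/(m²·K); C_land = 7.76×10^6 J/(m²·K).
A ∝ 1/C ⇒ A_land = A_ocean × C_ocean/C_land = 0.411 × 93.1 = 38.3 K.

38.3 K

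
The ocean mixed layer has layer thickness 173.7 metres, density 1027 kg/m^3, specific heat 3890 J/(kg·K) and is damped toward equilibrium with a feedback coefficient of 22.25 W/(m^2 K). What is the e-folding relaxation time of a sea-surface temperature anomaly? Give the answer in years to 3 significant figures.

0.988 years

Areal heat capacity C = ρ c_p D = 1027 × 3890 × 173.7 = 6.94×10^8 J m⁻² K⁻¹.
Relaxation time τ = C / λ = 6.94×10^8 / 22.25 = 3.12×10^7 s.
In years: 3.12×10^7 s / (3.156×10^7 s/year) = 0.988 years.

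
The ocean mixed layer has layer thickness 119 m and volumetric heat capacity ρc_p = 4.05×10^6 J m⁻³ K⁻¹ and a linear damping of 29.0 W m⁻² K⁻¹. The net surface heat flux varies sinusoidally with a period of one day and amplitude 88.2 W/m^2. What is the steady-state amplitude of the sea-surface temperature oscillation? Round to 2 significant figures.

0.0025 K

Areal heat capacity C = ρc_p × D = 4.05×10^6 × 119 = 4.82×10^8 J/(m²·K).
Angular frequency ω = 2π / T = 2π / 86400 s = 7.27×10^-5 s⁻¹.
√((Cω)² + λ²) = √((35000)² + 29.0²) = 35000 W/(m²·K).
Amplitude A = F₀ / √((Cω)²+λ²) = 88.2 / 35000 = 0.00252 K.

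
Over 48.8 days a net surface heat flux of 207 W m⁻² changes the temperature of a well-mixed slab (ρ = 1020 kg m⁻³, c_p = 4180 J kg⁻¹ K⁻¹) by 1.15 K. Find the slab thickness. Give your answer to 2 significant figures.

180 m

Heat input Q = F Δt = 207 × 4.22×10^6 s = 8.73×10^8 J/m².
Required areal heat capacity C = Q / ΔT = 7.59×10^8 J/(m²·K).
Depth D = C / (ρ c_p) = 7.59×10^8 / (1020 × 4180) = 178 m.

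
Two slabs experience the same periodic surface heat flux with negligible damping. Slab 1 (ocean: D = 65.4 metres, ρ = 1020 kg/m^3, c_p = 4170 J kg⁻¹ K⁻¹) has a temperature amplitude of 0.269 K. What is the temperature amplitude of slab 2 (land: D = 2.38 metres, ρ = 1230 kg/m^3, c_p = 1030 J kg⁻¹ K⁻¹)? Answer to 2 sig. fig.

25 K

C_ocean = 2.78×10^8 J/(m²·K); C_land = 3.02×10^6 J/(m²·K).
A ∝ 1/C ⇒ A_land = A_ocean × C_ocean/C_land = 0.269 × 92.3 = 24.8 K.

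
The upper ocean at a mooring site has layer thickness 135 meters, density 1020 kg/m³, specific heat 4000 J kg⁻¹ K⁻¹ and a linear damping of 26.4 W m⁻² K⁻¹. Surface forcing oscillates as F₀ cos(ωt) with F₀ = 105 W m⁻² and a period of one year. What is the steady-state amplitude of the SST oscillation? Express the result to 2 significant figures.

Areal heat capacity C = ρ c_p D = 1020 × 4000 × 135 = 5.51×10^8 J/(m^2 K).
Angular frequency ω = 2π / T = 2π / 3.15×10^7 s = 1.99×10^-7 s⁻¹.
√((Cω)² + λ²) = √((110)² + 26.4²) = 113 W/(m²·K).
Amplitude A = F₀ / √((Cω)²+λ²) = 105 / 113 = 0.930 K.

0.93 K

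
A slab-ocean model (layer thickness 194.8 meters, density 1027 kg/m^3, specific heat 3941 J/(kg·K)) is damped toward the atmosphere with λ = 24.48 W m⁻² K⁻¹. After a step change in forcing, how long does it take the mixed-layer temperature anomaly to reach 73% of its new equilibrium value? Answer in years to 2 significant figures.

1.3 years

Areal heat capacity C = ρ c_p D = 1027 × 3941 × 194.8 = 7.88×10^8 J/(m²·K).
τ = C / λ = 7.88×10^8 / 24.48 = 3.22×10^7 s.
Fraction reached: 1 − e^(−t/τ) = 0.73 ⇒ t = −τ ln(1 − 0.73) = τ × 1.31.
t = 4.22×10^7 s = 1.34 years.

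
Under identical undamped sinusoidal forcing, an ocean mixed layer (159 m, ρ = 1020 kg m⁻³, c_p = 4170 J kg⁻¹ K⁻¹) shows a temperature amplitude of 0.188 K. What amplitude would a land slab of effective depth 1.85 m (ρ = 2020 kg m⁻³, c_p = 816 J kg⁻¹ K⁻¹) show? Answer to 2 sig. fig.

42 K

C_ocean = 6.76×10^8 J/(m²·K); C_land = 3.05×10^6 J/(m²·K).
A ∝ 1/C ⇒ A_land = A_ocean × C_ocean/C_land = 0.188 × 222 = 41.7 K.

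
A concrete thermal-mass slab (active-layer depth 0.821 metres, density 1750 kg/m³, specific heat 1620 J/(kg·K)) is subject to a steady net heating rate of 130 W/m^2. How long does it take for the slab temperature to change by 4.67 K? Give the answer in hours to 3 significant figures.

Areal heat capacity C = ρ c_p D = 1750 × 1620 × 0.821 = 2.33×10^6 J/(m²·K).
Time required: Δt = C ΔT / F = 2.33×10^6 × 4.67 / 130 = 83600 s.
In hours: 83600 s / (3600 s/hour) = 23.2 hours.

23.2 hours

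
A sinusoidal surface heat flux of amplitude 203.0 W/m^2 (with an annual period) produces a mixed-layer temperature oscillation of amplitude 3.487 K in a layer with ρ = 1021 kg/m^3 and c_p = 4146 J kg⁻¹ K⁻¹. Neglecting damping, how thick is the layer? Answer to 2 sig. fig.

ω = 2π / 3.15×10^7 s = 1.99×10^-7 s⁻¹.
Required C = F₀ / (A ω) = 203.0 / (3.487 × 1.99×10^-7) = 2.92×10^8 J/(m²·K).
D = C / (ρ c_p) = 2.92×10^8 / (1021 × 4146) = 69.0 m.

69 m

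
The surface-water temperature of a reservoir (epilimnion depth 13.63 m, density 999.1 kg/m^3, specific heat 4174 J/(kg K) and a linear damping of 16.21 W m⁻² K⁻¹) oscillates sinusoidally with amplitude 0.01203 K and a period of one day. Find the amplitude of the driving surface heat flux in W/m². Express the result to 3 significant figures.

Areal heat capacity C = ρ c_p D = 999.1 × 4174 × 13.63 = 5.68×10^7 J/(m²·K).
ω = 2π / 86400 s = 7.27×10^-5 s⁻¹.
√((Cω)² + λ²) = √((4130)² + 16.21²) = 4130 W/(m²·K).
F₀ = A × √((Cω)²+λ²) = 0.01203 × 4130 = 49.7 W/m².

49.7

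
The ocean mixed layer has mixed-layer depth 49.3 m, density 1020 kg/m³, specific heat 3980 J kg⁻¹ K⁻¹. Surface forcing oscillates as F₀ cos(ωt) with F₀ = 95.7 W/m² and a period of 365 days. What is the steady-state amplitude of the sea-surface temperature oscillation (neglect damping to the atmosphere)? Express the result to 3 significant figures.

Areal heat capacity C = ρ c_p D = 1020 × 3980 × 49.3 = 2.00×10^8 J m⁻² K⁻¹.
Angular frequency ω = 2π / T = 2π / 3.15×10^7 s = 1.99×10^-7 s⁻¹.
Cω = 2.00×10^8 × 1.99×10^-7 = 39.9 W/(m²·K).
Amplitude A = F₀ / (Cω) = 95.7 / 39.9 = 2.40 K.

2.40 K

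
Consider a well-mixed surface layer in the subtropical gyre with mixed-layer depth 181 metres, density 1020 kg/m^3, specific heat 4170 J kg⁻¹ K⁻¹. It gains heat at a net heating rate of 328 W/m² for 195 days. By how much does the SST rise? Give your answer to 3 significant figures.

7.18 K

Areal heat capacity C = ρ c_p D = 1020 × 4170 × 181 = 7.70×10^8 J m⁻² K⁻¹.
Net heat input Q = F Δt = 328 × (195 days × 86400 s/day) = 5.53×10^9 J/m².
ΔT = Q / C = 5.53×10^9 / 7.70×10^8 = 7.18 K.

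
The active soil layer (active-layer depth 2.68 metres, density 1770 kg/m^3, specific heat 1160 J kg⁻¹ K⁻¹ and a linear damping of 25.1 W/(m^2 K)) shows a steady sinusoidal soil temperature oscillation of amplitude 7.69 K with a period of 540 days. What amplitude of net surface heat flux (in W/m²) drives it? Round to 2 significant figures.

190

Areal heat capacity C = ρ c_p D = 1770 × 1160 × 2.68 = 5.50×10^6 J/(m^2 K).
ω = 2π / 4.67×10^7 s = 1.35×10^-7 s⁻¹.
√((Cω)² + λ²) = √((0.741)² + 25.1²) = 25.1 W/(m²·K).
F₀ = A × √((Cω)²+λ²) = 7.69 × 25.1 = 193 W/m².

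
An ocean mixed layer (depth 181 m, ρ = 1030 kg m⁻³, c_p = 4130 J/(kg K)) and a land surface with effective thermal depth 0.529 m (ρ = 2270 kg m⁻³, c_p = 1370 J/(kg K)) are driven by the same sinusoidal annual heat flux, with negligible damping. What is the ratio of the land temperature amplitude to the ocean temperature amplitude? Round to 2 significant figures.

C_ocean = 1030 × 4130 × 181 = 7.70×10^8 J/(m²·K).
C_land = 2270 × 1370 × 0.529 = 1.65×10^6 J/(m²·K).
Undamped amplitude ∝ 1/C, so A_land/A_ocean = C_ocean/C_land = 468.

470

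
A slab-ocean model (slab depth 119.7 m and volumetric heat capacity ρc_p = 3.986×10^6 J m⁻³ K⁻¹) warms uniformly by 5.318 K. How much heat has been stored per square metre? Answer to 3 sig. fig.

2.54×10^9

Areal heat capacity C = ρc_p × D = 3.986×10^6 × 119.7 = 4.77×10^8 J/(m^2 K).
ΔQ = C ΔT = 4.77×10^8 × 5.318 = 2.54×10^9 J/m².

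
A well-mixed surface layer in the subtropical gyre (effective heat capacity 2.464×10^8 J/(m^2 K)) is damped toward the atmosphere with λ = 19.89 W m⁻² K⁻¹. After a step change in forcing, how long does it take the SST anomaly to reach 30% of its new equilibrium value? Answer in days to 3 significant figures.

51.1 days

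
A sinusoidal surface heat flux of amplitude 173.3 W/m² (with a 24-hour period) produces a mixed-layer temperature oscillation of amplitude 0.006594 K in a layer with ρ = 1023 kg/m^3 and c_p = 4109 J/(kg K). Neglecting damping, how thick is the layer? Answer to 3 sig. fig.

ω = 2π / 86400 s = 7.27×10^-5 s⁻¹.
Required C = F₀ / (A ω) = 173.3 / (0.006594 × 7.27×10^-5) = 3.61×10^8 J/(m²·K).
D = C / (ρ c_p) = 3.61×10^8 / (1023 × 4109) = 86.0 m.

86.0 m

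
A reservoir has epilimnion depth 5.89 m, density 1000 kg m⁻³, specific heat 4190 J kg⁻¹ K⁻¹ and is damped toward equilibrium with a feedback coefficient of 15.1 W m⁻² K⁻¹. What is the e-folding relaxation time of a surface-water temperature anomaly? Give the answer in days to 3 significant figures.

18.9 days

Areal heat capacity C = ρ c_p D = 1000 × 4190 × 5.89 = 2.47×10^7 J/(m^2 K).
Relaxation time τ = C / λ = 2.47×10^7 / 15.1 = 1.63×10^6 s.
In days: 1.63×10^6 s / (86400 s/day) = 18.9 days.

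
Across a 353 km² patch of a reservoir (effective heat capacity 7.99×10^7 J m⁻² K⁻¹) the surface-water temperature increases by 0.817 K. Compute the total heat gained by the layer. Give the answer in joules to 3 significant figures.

2.30×10^16 J

Areal heat capacity C = 7.99×10^7 J m⁻² K⁻¹ (given).
Heat per unit area: q = C ΔT = 7.99×10^7 × 0.817 = 6.53×10^7 J/m².
Total heat: Q = q × A = 6.53×10^7 × (353 × 10⁶ m²) = 2.30×10^16 J.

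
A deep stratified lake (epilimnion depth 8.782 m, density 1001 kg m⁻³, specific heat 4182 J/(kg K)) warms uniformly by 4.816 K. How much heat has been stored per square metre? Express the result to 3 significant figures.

Areal heat capacity C = ρ c_p D = 1001 × 4182 × 8.782 = 3.68×10^7 J m⁻² K⁻¹.
ΔQ = C ΔT = 3.68×10^7 × 4.816 = 1.77×10^8 J/m².

1.77×10^8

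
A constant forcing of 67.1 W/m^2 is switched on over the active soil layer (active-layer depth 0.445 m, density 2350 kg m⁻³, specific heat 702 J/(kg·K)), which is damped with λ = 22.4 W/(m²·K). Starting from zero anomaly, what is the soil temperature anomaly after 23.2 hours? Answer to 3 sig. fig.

2.76 K

Areal heat capacity C = ρ c_p D = 2350 × 702 × 0.445 = 7.34×10^5 J/(m²·K).
τ = C / λ = 7.34×10^5 / 22.4 = 32800 s.
Equilibrium anomaly ΔT_eq = F / λ = 67.1 / 22.4 = 3.00 K.
t = 23.2 hours = 83500 s, so t/τ = 2.55.
ΔT(t) = ΔT_eq (1 − e^(−t/τ)) = 3.00 × (1 − e^−2.55) = 2.76 K.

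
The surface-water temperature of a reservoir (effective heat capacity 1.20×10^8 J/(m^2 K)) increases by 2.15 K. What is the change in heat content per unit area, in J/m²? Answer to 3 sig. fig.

2.58×10^8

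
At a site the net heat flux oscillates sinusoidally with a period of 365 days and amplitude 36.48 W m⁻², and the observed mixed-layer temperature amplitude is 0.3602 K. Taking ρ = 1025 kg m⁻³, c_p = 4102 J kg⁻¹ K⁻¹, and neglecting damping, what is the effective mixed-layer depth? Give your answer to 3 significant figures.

ω = 2π / 3.15×10^7 s = 1.99×10^-7 s⁻¹.
Required C = F₀ / (A ω) = 36.48 / (0.3602 × 1.99×10^-7) = 5.08×10^8 J/(m²·K).
D = C / (ρ c_p) = 5.08×10^8 / (1025 × 4102) = 121 m.

121 m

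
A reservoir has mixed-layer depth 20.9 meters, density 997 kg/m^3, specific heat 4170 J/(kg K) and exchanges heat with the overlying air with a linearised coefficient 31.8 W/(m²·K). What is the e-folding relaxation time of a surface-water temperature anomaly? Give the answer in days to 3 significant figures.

31.6 days

Areal heat capacity C = ρ c_p D = 997 × 4170 × 20.9 = 8.69×10^7 J m⁻² K⁻¹.
Relaxation time τ = C / λ = 8.69×10^7 / 31.8 = 2.73×10^6 s.
In days: 2.73×10^6 s / (86400 s/day) = 31.6 days.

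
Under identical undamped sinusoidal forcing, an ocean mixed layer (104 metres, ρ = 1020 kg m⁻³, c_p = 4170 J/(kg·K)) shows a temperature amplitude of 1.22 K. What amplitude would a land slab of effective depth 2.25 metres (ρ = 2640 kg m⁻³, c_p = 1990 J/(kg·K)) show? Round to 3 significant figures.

45.7 K

C_ocean = 4.42×10^8 J/(m²·K); C_land = 1.18×10^7 J/(m²·K).
A ∝ 1/C ⇒ A_land = A_ocean × C_ocean/C_land = 1.22 × 37.4 = 45.7 K.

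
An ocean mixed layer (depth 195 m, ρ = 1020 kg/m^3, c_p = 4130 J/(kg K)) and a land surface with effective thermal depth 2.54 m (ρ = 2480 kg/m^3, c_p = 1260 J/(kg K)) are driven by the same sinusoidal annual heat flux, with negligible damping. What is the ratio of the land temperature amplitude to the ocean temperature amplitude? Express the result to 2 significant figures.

C_ocean = 1020 × 4130 × 195 = 8.21×10^8 J/(m²·K).
C_land = 2480 × 1260 × 2.54 = 7.94×10^6 J/(m²·K).
Undamped amplitude ∝ 1/C, so A_land/A_ocean = C_ocean/C_land = 103.

100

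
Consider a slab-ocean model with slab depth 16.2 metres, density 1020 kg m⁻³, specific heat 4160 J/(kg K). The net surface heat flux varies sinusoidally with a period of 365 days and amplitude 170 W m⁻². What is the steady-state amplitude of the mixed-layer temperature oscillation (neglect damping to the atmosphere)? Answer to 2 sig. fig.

12 K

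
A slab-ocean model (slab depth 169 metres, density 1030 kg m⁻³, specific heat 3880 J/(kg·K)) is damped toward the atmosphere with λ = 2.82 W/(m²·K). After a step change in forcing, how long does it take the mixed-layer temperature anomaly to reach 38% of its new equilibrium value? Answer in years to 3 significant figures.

3.63 years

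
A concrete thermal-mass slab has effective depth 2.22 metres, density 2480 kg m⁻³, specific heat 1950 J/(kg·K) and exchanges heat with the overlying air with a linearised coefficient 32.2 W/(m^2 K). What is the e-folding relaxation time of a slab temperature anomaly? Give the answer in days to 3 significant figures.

Areal heat capacity C = ρ c_p D = 2480 × 1950 × 2.22 = 1.07×10^7 J m⁻² K⁻¹.
Relaxation time τ = C / λ = 1.07×10^7 / 32.2 = 3.33×10^5 s.
In days: 3.33×10^5 s / (86400 s/day) = 3.86 days.

3.86 days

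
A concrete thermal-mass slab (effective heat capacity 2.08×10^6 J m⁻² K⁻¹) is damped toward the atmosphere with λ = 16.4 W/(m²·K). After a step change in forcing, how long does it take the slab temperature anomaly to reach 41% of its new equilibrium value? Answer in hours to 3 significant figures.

18.6 hours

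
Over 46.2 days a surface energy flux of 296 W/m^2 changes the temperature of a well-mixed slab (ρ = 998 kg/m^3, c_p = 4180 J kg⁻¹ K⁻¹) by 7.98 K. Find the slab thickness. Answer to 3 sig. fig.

35.5 m

Heat input Q = F Δt = 296 × 3.99×10^6 s = 1.18×10^9 J/m².
Required areal heat capacity C = Q / ΔT = 1.48×10^8 J/(m²·K).
Depth D = C / (ρ c_p) = 1.48×10^8 / (998 × 4180) = 35.5 m.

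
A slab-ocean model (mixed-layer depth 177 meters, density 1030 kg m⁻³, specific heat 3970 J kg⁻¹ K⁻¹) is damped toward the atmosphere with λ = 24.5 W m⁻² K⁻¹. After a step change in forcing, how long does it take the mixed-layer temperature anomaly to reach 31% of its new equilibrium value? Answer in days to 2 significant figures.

Areal heat capacity C = ρ c_p D = 1030 × 3970 × 177 = 7.24×10^8 J/(m^2 K).
τ = C / λ = 7.24×10^8 / 24.5 = 2.95×10^7 s.
Fraction reached: 1 − e^(−t/τ) = 0.31 ⇒ t = −τ ln(1 − 0.31) = τ × 0.371.
t = 1.10×10^7 s = 127 days.

130 days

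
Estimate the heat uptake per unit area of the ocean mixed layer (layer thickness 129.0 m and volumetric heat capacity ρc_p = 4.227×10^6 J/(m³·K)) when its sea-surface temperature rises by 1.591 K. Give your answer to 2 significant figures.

8.7×10^8

Areal heat capacity C = ρc_p × D = 4.227×10^6 × 129.0 = 5.45×10^8 J/(m²·K).
ΔQ = C ΔT = 5.45×10^8 × 1.591 = 8.68×10^8 J/m².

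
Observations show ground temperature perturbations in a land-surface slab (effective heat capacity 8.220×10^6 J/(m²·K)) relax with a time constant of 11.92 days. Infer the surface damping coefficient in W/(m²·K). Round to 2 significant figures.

Areal heat capacity C = 8.220×10^6 J/(m²·K) (given).
τ = 11.92 days = 1.03×10^6 s.
λ = C / τ = 8.22×10^6 / 1.03×10^6 = 7.98 W/(m²·K).

8.0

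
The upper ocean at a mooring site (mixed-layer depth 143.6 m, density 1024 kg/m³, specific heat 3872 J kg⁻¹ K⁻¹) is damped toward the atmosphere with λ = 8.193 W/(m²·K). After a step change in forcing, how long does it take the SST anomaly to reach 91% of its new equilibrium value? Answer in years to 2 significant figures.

Areal heat capacity C = ρ c_p D = 1024 × 3872 × 143.6 = 5.69×10^8 J m⁻² K⁻¹.
τ = C / λ = 5.69×10^8 / 8.193 = 6.95×10^7 s.
Fraction reached: 1 − e^(−t/τ) = 0.91 ⇒ t = −τ ln(1 − 0.91) = τ × 2.41.
t = 1.67×10^8 s = 5.30 years.

5.3 years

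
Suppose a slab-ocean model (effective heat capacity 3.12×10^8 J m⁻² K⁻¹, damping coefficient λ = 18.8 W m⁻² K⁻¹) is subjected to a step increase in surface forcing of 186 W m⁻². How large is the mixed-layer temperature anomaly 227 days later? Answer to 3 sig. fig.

6.86 K

Areal heat capacity C = 3.12×10^8 J m⁻² K⁻¹ (given).
τ = C / λ = 3.12×10^8 / 18.8 = 1.66×10^7 s.
Equilibrium anomaly ΔT_eq = F / λ = 186 / 18.8 = 9.89 K.
t = 227 days = 1.96×10^7 s, so t/τ = 1.18.
ΔT(t) = ΔT_eq (1 − e^(−t/τ)) = 9.89 × (1 − e^−1.18) = 6.86 K.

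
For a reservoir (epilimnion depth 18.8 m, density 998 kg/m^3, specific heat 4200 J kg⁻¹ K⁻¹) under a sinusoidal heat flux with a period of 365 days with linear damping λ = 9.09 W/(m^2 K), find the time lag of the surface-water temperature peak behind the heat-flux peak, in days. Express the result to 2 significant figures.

61 days

Areal heat capacity C = ρ c_p D = 998 × 4200 × 18.8 = 7.88×10^7 J/(m^2 K).
ω = 2π / 3.15×10^7 s = 1.99×10^-7 s⁻¹.
Phase lag φ = arctan(Cω/λ) = arctan(15.7/9.09) = 1.05 rad.
Time lag = φ / ω = 1.05 / 1.99×10^-7 = 5.25×10^6 s = 60.8 days.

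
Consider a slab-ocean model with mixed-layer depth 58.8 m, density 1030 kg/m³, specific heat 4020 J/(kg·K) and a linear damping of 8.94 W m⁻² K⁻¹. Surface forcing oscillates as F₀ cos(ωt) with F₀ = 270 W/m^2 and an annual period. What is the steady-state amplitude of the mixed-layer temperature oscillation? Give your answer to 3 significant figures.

Areal heat capacity C = ρ c_p D = 1030 × 4020 × 58.8 = 2.43×10^8 J m⁻² K⁻¹.
Angular frequency ω = 2π / T = 2π / 3.15×10^7 s = 1.99×10^-7 s⁻¹.
√((Cω)² + λ²) = √((48.5)² + 8.94²) = 49.3 W/(m²·K).
Amplitude A = F₀ / √((Cω)²+λ²) = 270 / 49.3 = 5.47 K.

5.47 K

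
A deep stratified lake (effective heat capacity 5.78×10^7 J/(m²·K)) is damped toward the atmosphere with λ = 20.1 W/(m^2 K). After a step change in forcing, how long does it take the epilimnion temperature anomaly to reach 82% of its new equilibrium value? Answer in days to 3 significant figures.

Areal heat capacity C = 5.78×10^7 J/(m²·K) (given).
τ = C / λ = 5.78×10^7 / 20.1 = 2.88×10^6 s.
Fraction reached: 1 − e^(−t/τ) = 0.82 ⇒ t = −τ ln(1 − 0.82) = τ × 1.71.
t = 4.93×10^6 s = 57.1 days.

57.1 days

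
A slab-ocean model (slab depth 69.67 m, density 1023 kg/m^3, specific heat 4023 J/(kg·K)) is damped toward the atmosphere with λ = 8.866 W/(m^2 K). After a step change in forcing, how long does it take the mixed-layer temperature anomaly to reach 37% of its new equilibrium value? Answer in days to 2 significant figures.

170 days

Areal heat capacity C = ρ c_p D = 1023 × 4023 × 69.67 = 2.87×10^8 J/(m^2 K).
τ = C / λ = 2.87×10^8 / 8.866 = 3.23×10^7 s.
Fraction reached: 1 − e^(−t/τ) = 0.37 ⇒ t = −τ ln(1 − 0.37) = τ × 0.462.
t = 1.49×10^7 s = 173 days.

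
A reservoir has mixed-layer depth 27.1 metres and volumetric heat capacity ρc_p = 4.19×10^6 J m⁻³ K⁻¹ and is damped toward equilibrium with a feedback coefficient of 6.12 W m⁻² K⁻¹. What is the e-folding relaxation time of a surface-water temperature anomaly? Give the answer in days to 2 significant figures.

Areal heat capacity C = ρc_p × D = 4.19×10^6 × 27.1 = 1.14×10^8 J/(m^2 K).
Relaxation time τ = C / λ = 1.14×10^8 / 6.12 = 1.86×10^7 s.
In days: 1.86×10^7 s / (86400 s/day) = 215 days.

210 days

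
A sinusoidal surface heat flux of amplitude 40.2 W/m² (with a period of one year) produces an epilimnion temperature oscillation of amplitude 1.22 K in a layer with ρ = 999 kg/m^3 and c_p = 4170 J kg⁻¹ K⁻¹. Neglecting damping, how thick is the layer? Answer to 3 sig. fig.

39.7 m

ω = 2π / 3.15×10^7 s = 1.99×10^-7 s⁻¹.
Required C = F₀ / (A ω) = 40.2 / (1.22 × 1.99×10^-7) = 1.65×10^8 J/(m²·K).
D = C / (ρ c_p) = 1.65×10^8 / (999 × 4170) = 39.7 m.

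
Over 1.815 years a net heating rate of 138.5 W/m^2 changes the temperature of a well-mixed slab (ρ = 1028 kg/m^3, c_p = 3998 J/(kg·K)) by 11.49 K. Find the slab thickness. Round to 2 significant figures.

Heat input Q = F Δt = 138.5 × 5.73×10^7 s = 7.93×10^9 J/m².
Required areal heat capacity C = Q / ΔT = 6.90×10^8 J/(m²·K).
Depth D = C / (ρ c_p) = 6.90×10^8 / (1028 × 3998) = 168 m.

170 m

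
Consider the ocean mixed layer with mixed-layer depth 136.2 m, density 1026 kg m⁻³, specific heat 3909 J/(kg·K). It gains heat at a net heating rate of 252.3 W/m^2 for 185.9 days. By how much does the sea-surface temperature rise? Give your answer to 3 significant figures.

Areal heat capacity C = ρ c_p D = 1026 × 3909 × 136.2 = 5.46×10^8 J/(m^2 K).
Net heat input Q = F Δt = 252.3 × (185.9 days × 86400 s/day) = 4.05×10^9 J/m².
ΔT = Q / C = 4.05×10^9 / 5.46×10^8 = 7.42 K.

7.42 K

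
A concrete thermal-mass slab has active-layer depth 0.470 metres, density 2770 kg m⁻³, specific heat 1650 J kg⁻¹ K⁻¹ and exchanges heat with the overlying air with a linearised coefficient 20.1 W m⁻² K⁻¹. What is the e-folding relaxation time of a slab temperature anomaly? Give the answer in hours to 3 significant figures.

Areal heat capacity C = ρ c_p D = 2770 × 1650 × 0.470 = 2.15×10^6 J m⁻² K⁻¹.
Relaxation time τ = C / λ = 2.15×10^6 / 20.1 = 1.07×10^5 s.
In hours: 1.07×10^5 s / (3600 s/hour) = 29.7 hours.

29.7 hours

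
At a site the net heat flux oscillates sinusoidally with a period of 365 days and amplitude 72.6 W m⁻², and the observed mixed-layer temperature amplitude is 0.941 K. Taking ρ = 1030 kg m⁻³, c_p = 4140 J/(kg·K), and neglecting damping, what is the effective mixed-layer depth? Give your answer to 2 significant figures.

ω = 2π / 3.15×10^7 s = 1.99×10^-7 s⁻¹.
Required C = F₀ / (A ω) = 72.6 / (0.941 × 1.99×10^-7) = 3.87×10^8 J/(m²·K).
D = C / (ρ c_p) = 3.87×10^8 / (1030 × 4140) = 90.8 m.

91 m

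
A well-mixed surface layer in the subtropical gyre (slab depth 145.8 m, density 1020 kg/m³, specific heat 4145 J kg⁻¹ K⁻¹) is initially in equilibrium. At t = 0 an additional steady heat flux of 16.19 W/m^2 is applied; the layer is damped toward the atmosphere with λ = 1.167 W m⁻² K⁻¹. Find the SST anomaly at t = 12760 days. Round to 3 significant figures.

Areal heat capacity C = ρ c_p D = 1020 × 4145 × 145.8 = 6.16×10^8 J m⁻² K⁻¹.
τ = C / λ = 6.16×10^8 / 1.167 = 5.28×10^8 s.
Equilibrium anomaly ΔT_eq = F / λ = 16.19 / 1.167 = 13.9 K.
t = 12760 days = 1.10×10^9 s, so t/τ = 2.09.
ΔT(t) = ΔT_eq (1 − e^(−t/τ)) = 13.9 × (1 − e^−2.09) = 12.2 K.

12.2 K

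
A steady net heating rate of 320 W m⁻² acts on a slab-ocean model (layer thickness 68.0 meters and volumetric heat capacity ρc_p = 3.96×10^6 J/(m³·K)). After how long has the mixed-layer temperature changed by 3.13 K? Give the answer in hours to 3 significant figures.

Areal heat capacity C = ρc_p × D = 3.96×10^6 × 68.0 = 2.69×10^8 J/(m^2 K).
Time required: Δt = C ΔT / F = 2.69×10^8 × 3.13 / 320 = 2.63×10^6 s.
In hours: 2.63×10^6 s / (3600 s/hour) = 732 hours.

732 hours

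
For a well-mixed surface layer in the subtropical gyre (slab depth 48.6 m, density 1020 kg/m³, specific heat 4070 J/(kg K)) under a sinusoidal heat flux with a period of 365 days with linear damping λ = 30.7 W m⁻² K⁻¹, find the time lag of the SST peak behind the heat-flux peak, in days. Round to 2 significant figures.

Areal heat capacity C = ρ c_p D = 1020 × 4070 × 48.6 = 2.02×10^8 J/(m²·K).
ω = 2π / 3.15×10^7 s = 1.99×10^-7 s⁻¹.
Phase lag φ = arctan(Cω/λ) = arctan(40.2/30.7) = 0.919 rad.
Time lag = φ / ω = 0.919 / 1.99×10^-7 = 4.61×10^6 s = 53.4 days.

53 days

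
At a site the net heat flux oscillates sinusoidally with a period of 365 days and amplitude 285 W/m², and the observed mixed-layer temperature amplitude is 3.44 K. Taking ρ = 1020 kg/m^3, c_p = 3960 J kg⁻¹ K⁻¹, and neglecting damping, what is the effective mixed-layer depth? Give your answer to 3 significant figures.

ω = 2π / 3.15×10^7 s = 1.99×10^-7 s⁻¹.
Required C = F₀ / (A ω) = 285 / (3.44 × 1.99×10^-7) = 4.16×10^8 J/(m²·K).
D = C / (ρ c_p) = 4.16×10^8 / (1020 × 3960) = 103 m.

103 m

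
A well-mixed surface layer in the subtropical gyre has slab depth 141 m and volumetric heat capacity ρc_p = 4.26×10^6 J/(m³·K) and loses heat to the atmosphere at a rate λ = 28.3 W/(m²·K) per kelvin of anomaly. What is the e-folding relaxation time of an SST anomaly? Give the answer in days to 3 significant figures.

246 days

Areal heat capacity C = ρc_p × D = 4.26×10^6 × 141 = 6.01×10^8 J/(m²·K).
Relaxation time τ = C / λ = 6.01×10^8 / 28.3 = 2.12×10^7 s.
In days: 2.12×10^7 s / (86400 s/day) = 246 days.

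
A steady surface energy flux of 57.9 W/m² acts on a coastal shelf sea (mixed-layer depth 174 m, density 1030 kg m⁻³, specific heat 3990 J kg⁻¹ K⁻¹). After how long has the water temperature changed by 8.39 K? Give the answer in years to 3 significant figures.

3.28 years

Areal heat capacity C = ρ c_p D = 1030 × 3990 × 174 = 7.15×10^8 J m⁻² K⁻¹.
Time required: Δt = C ΔT / F = 7.15×10^8 × 8.39 / 57.9 = 1.04×10^8 s.
In years: 1.04×10^8 s / (3.156×10^7 s/year) = 3.28 years.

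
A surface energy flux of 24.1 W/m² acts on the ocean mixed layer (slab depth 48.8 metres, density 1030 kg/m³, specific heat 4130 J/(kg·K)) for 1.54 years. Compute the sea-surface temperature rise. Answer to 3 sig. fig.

5.64 K

Areal heat capacity C = ρ c_p D = 1030 × 4130 × 48.8 = 2.08×10^8 J m⁻² K⁻¹.
Net heat input Q = F Δt = 24.1 × (1.54 years × 3.156×10^7 s/year) = 1.17×10^9 J/m².
ΔT = Q / C = 1.17×10^9 / 2.08×10^8 = 5.64 K.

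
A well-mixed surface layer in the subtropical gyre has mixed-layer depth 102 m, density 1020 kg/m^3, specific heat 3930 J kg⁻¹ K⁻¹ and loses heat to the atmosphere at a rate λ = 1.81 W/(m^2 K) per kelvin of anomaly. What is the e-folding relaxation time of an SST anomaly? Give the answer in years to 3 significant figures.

Areal heat capacity C = ρ c_p D = 1020 × 3930 × 102 = 4.09×10^8 J m⁻² K⁻¹.
Relaxation time τ = C / λ = 4.09×10^8 / 1.81 = 2.26×10^8 s.
In years: 2.26×10^8 s / (3.156×10^7 s/year) = 7.16 years.

7.16 years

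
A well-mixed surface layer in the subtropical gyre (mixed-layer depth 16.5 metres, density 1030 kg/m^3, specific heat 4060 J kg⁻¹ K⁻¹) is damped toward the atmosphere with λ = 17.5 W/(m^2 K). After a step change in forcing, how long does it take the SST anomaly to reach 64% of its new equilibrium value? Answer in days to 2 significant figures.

Areal heat capacity C = ρ c_p D = 1030 × 4060 × 16.5 = 6.90×10^7 J/(m²·K).
τ = C / λ = 6.90×10^7 / 17.5 = 3.94×10^6 s.
Fraction reached: 1 − e^(−t/τ) = 0.64 ⇒ t = −τ ln(1 − 0.64) = τ × 1.02.
t = 4.03×10^6 s = 46.6 days.

47 days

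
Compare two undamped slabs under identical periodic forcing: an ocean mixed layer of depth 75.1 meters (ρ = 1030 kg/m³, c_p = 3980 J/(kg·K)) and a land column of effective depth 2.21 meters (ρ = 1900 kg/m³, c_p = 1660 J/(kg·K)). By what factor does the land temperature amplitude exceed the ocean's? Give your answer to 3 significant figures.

44.2

C_ocean = 1030 × 3980 × 75.1 = 3.08×10^8 J/(m²·K).
C_land = 1900 × 1660 × 2.21 = 6.97×10^6 J/(m²·K).
Undamped amplitude ∝ 1/C, so A_land/A_ocean = C_ocean/C_land = 44.2.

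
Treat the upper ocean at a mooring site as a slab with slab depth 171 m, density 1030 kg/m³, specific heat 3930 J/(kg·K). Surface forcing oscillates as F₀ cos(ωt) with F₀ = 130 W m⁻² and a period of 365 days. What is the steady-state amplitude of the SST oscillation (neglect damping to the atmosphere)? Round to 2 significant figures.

0.94 K

Areal heat capacity C = ρ c_p D = 1030 × 3930 × 171 = 6.92×10^8 J/(m²·K).
Angular frequency ω = 2π / T = 2π / 3.15×10^7 s = 1.99×10^-7 s⁻¹.
Cω = 6.92×10^8 × 1.99×10^-7 = 138 W/(m²·K).
Amplitude A = F₀ / (Cω) = 130 / 138 = 0.943 K.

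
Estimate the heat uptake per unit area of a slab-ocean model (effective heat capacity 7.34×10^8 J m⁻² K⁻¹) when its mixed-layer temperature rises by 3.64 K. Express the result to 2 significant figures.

2.7×10^9

Areal heat capacity C = 7.34×10^8 J m⁻² K⁻¹ (given).
ΔQ = C ΔT = 7.34×10^8 × 3.64 = 2.67×10^9 J/m².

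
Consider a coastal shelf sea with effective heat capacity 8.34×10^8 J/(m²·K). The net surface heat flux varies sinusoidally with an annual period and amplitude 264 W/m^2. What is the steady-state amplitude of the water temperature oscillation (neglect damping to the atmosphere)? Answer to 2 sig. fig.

Areal heat capacity C = 8.34×10^8 J/(m²·K) (given).
Angular frequency ω = 2π / T = 2π / 3.15×10^7 s = 1.99×10^-7 s⁻¹.
Cω = 8.34×10^8 × 1.99×10^-7 = 166 W/(m²·K).
Amplitude A = F₀ / (Cω) = 264 / 166 = 1.59 K.

1.6 K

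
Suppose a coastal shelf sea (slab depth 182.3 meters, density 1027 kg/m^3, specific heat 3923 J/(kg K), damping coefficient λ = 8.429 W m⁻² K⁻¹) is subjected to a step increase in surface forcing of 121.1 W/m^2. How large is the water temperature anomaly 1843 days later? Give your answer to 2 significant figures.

Areal heat capacity C = ρ c_p D = 1027 × 3923 × 182.3 = 7.34×10^8 J/(m^2 K).
τ = C / λ = 7.34×10^8 / 8.429 = 8.71×10^7 s.
Equilibrium anomaly ΔT_eq = F / λ = 121.1 / 8.429 = 14.4 K.
t = 1843 days = 1.59×10^8 s, so t/τ = 1.83.
ΔT(t) = ΔT_eq (1 − e^(−t/τ)) = 14.4 × (1 − e^−1.83) = 12.1 K.

12 K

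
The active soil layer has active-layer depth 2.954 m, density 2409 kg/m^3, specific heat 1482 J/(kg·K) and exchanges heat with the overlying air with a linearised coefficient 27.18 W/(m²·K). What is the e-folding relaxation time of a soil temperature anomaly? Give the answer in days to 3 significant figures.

4.49 days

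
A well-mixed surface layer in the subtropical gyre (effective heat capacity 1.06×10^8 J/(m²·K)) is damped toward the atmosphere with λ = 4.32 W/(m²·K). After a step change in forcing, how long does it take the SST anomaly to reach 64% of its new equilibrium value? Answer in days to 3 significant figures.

290 days

Areal heat capacity C = 1.06×10^8 J/(m²·K) (given).
τ = C / λ = 1.06×10^8 / 4.32 = 2.45×10^7 s.
Fraction reached: 1 − e^(−t/τ) = 0.64 ⇒ t = −τ ln(1 − 0.64) = τ × 1.02.
t = 2.51×10^7 s = 290 days.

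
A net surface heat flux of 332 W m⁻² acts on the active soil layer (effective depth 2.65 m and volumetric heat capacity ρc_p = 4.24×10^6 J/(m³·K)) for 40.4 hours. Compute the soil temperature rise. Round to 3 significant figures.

4.30 K

Areal heat capacity C = ρc_p × D = 4.24×10^6 × 2.65 = 1.12×10^7 J/(m²·K).
Net heat input Q = F Δt = 332 × (40.4 hours × 3600 s/hour) = 4.83×10^7 J/m².
ΔT = Q / C = 4.83×10^7 / 1.12×10^7 = 4.30 K.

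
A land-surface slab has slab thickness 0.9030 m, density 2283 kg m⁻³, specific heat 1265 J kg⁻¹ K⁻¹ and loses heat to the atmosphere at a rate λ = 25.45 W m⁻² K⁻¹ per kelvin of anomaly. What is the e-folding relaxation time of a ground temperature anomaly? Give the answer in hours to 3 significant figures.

28.5 hours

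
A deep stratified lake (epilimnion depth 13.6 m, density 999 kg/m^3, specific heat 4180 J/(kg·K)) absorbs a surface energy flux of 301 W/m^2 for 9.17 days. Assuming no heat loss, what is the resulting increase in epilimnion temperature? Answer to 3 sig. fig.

Areal heat capacity C = ρ c_p D = 999 × 4180 × 13.6 = 5.68×10^7 J/(m²·K).
Net heat input Q = F Δt = 301 × (9.17 days × 86400 s/day) = 2.38×10^8 J/m².
ΔT = Q / C = 2.38×10^8 / 5.68×10^7 = 4.20 K.

4.20 K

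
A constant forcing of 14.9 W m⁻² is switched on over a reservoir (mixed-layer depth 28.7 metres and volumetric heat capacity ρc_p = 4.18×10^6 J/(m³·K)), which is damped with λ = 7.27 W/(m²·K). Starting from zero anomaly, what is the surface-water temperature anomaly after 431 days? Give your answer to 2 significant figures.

1.8 K

Areal heat capacity C = ρc_p × D = 4.18×10^6 × 28.7 = 1.20×10^8 J/(m^2 K).
τ = C / λ = 1.20×10^8 / 7.27 = 1.65×10^7 s.
Equilibrium anomaly ΔT_eq = F / λ = 14.9 / 7.27 = 2.05 K.
t = 431 days = 3.72×10^7 s, so t/τ = 2.26.
ΔT(t) = ΔT_eq (1 − e^(−t/τ)) = 2.05 × (1 − e^−2.26) = 1.83 K.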